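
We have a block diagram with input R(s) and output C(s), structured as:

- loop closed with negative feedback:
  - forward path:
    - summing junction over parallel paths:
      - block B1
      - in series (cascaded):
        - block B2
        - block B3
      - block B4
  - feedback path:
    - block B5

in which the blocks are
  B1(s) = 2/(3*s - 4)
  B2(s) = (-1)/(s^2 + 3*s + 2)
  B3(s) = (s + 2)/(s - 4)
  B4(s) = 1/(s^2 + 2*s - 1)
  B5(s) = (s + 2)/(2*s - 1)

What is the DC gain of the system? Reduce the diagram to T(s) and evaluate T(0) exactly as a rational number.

Step 1: series reduction of B2, B3 = (-1)/(s^2 - 3*s - 4)
Step 2: reduce the parallel group B1, (B2*B3), B4 = (2*s^4 - 2*s^3 - 37*s^2 + s + 20)/(3*s^5 - 7*s^4 - 29*s^3 + 29*s^2 + 32*s - 16)
Step 3: close the feedback loop around (B1+(B2*B3)+B4), B5 = (4*s^5 - 6*s^4 - 72*s^3 + 39*s^2 + 39*s - 20)/(6*s^6 - 15*s^5 - 49*s^4 + 46*s^3 - 38*s^2 - 42*s + 56)
That last expression is T(s); at s = 0 only the constant terms survive, so T(0) = -20/56 = -5/14.

Final answer: -5/14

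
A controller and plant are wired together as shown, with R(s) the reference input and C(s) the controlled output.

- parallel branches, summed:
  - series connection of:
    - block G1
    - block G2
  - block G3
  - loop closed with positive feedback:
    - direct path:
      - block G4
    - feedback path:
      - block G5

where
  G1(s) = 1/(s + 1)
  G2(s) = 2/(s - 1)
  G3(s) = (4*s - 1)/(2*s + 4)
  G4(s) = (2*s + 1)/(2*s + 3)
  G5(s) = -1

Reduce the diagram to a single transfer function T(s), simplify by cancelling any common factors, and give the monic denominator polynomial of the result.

[1] multiply G1, G2 (series); result 2/(s^2 - 1)
[2] collapse the loop (G4 forward, G5 return); result (2*s + 1)/(4*s + 4)
[3] combine (G1*G2), G3, [G4/(1-G4*G5)] in parallel; result (10*s^3 + s^2 - 3*s + 16)/(4*s^3 + 8*s^2 - 4*s - 8)
Step 3 gives the fully reduced T(s), with no common factor left to cancel. The denominator's leading coefficient is 4, so divide each of its coefficients by 4 to get the monic form.

Final answer: s^3 + 2*s^2 - s - 2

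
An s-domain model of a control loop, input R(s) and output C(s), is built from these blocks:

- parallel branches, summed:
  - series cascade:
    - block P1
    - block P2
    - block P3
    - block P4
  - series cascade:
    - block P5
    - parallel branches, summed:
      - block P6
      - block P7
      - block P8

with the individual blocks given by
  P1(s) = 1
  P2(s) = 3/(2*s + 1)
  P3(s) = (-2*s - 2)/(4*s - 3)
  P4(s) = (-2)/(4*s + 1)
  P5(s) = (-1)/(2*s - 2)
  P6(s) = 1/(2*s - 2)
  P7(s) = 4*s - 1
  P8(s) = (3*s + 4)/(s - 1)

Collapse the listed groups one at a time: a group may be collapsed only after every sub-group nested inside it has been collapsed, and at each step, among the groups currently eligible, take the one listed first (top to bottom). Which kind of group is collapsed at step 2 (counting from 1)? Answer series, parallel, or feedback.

The answer is parallel.

Reasoning:
Step 1: reduce the series chain P1, P2, P3, P4
Step 2: reduce the parallel group P6, P7, P8
Step 3: series reduction of P5, (P6+P7+P8)
Step 4: combine (P1*P2*P3*P4), (P5*(P6+P7+P8)) in parallel
The group at step 2 is a parallel group.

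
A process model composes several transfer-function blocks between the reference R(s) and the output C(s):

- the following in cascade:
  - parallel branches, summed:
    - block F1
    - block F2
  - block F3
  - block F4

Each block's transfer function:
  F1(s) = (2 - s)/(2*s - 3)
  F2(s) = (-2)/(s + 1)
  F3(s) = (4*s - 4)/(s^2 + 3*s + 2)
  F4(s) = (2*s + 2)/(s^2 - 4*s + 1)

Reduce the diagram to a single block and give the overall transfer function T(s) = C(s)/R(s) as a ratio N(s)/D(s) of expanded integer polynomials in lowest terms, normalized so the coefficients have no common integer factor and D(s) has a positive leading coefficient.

(1) sum the parallel branches F1, F2: (-s^2 - 3*s + 8)/(2*s^2 - s - 3)
(2) cascade (F1+F2), F3, F4, giving the overall T(s)

Hence the answer: (-8*s^3 - 16*s^2 + 88*s - 64)/(2*s^5 - 5*s^4 - 15*s^3 + 17*s^2 + 19*s - 6)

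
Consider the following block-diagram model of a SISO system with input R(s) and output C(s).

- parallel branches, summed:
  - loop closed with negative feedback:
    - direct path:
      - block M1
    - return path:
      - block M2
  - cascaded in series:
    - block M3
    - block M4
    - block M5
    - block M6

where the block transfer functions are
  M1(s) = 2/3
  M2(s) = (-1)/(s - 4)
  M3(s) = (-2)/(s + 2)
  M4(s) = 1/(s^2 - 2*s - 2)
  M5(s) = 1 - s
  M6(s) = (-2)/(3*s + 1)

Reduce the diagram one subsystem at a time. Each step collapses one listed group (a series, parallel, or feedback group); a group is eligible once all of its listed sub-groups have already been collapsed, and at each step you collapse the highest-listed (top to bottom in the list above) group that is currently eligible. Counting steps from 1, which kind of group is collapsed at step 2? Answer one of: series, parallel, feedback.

Step 1 - reduce the feedback loop with forward M1 and return M2
Step 2 - multiply M3, M4, M5, M6 (series)
Step 3 - parallel reduction of [M1/(1+M1*M2)], (M3*M4*M5*M6)
So the answer for step 2 is series.

Therefore the answer is series.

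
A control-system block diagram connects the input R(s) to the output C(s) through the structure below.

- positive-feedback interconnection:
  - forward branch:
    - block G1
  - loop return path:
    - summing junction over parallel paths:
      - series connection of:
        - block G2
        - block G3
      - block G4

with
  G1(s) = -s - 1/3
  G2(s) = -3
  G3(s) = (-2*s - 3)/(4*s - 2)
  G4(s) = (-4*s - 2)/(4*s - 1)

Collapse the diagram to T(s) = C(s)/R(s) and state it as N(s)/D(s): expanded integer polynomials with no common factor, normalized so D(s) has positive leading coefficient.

The answer is (-48*s^3 + 20*s^2 + 6*s - 2)/(24*s^3 + 146*s^2 - 21*s + 1).

Reasoning:
Step 1: cascade G2, G3: (6*s + 9)/(4*s - 2)
Step 2: sum the parallel branches (G2*G3), G4: (8*s^2 + 30*s - 5)/(16*s^2 - 12*s + 2)
Step 3: feedback reduction of G1, ((G2*G3)+G4), giving the overall T(s)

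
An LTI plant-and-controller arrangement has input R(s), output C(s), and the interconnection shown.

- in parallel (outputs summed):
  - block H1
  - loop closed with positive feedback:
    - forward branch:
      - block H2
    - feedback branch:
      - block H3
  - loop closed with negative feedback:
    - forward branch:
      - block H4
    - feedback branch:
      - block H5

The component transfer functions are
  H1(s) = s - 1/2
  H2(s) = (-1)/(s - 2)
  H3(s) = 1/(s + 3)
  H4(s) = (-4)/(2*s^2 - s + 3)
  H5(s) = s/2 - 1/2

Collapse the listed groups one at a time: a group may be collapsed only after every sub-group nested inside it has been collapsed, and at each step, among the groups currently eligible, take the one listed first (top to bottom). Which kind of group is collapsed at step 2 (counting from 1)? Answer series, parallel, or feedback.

Reducing step by step:

(1) apply the feedback formula to H2, H3
(2) feedback reduction of H4, H5
(3) combine H1, [H2/(1-H2*H3)], [H4/(1+H4*H5)] in parallel
Step 2: feedback.

Answer: feedback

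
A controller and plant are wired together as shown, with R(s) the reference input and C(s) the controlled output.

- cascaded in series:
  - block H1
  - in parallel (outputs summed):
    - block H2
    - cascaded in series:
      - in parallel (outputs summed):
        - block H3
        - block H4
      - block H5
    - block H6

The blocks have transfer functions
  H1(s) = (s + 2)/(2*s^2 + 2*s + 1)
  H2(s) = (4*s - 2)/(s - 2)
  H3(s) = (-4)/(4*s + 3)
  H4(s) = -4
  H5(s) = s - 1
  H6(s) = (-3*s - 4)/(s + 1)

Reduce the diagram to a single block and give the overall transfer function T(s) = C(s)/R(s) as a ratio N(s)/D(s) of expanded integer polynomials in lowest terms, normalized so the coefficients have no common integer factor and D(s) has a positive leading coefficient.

Answer: (-16*s^5 - 12*s^4 + 107*s^3 + 154*s^2 + 26*s - 28)/(8*s^5 + 6*s^4 - 20*s^3 - 35*s^2 - 23*s - 6)

Working:
(1) sum the parallel branches H3, H4: (-16*s - 16)/(4*s + 3)
(2) reduce the series chain (H3+H4), H5: (16 - 16*s^2)/(4*s + 3)
(3) combine H2, ((H3+H4)*H5), H6 in parallel: (-16*s^4 + 20*s^3 + 67*s^2 + 20*s - 14)/(4*s^3 - s^2 - 11*s - 6)
(4) combine H1, (H2+((H3+H4)*H5)+H6) in series - this is the overall T(s), already in the required normalized form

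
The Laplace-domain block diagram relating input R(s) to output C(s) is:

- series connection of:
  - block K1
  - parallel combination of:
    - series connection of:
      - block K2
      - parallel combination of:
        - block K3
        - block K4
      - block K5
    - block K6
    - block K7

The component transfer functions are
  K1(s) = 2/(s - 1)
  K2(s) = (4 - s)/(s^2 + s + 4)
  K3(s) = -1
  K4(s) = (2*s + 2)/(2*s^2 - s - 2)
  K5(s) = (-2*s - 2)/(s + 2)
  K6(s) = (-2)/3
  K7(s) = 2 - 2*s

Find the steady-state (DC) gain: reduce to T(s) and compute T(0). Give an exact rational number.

[1] add K3, K4 (parallel): (-2*s^2 + 3*s + 4)/(2*s^2 - s - 2)
[2] combine K2, (K3+K4), K5 in series: (-4*s^4 + 18*s^3 + 6*s^2 - 48*s - 32)/(2*s^5 + 5*s^4 + 7*s^3 + 4*s^2 - 20*s - 16)
[3] add (K2*(K3+K4)*K5), K6, K7 (parallel): (-12*s^6 - 22*s^5 - 34*s^4 + 58*s^3 + 154*s^2 - 128*s - 160)/(6*s^5 + 15*s^4 + 21*s^3 + 12*s^2 - 60*s - 48)
[4] reduce the series chain K1, ((K2*(K3+K4)*K5)+K6+K7): (-24*s^6 - 44*s^5 - 68*s^4 + 116*s^3 + 308*s^2 - 256*s - 320)/(6*s^6 + 9*s^5 + 6*s^4 - 9*s^3 - 72*s^2 + 12*s + 48)
Step 4 gives the overall T(s). Then T(0) = -320/48 = -20/3.

Answer: -20/3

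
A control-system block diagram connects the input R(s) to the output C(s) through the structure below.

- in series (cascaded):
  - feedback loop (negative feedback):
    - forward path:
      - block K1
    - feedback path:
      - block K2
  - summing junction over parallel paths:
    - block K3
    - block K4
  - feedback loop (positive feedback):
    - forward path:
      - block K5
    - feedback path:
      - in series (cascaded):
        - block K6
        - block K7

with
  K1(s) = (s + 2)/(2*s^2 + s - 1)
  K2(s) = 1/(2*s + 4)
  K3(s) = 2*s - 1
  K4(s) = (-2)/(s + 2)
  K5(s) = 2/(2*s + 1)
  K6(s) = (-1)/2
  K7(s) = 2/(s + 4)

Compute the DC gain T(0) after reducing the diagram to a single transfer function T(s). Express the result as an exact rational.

[1] apply the feedback formula to K1, K2; result (2*s + 4)/(4*s^2 + 2*s - 1)
[2] add K3, K4 (parallel); result (2*s^2 + 3*s - 4)/(s + 2)
[3] combine K6, K7 in series; result (-1)/(s + 4)
[4] close the feedback loop around K5, (K6*K7); result (2*s + 8)/(2*s^2 + 9*s + 6)
[5] multiply [K1/(1+K1*K2)], (K3+K4), [K5/(1-K5*(K6*K7))] (series); result (8*s^3 + 44*s^2 + 32*s - 64)/(8*s^4 + 40*s^3 + 40*s^2 + 3*s - 6)
DC gain: substitute s = 0 into T(s) from step 5: T(0) = -64/(-6) = 32/3.

Hence the answer: 32/3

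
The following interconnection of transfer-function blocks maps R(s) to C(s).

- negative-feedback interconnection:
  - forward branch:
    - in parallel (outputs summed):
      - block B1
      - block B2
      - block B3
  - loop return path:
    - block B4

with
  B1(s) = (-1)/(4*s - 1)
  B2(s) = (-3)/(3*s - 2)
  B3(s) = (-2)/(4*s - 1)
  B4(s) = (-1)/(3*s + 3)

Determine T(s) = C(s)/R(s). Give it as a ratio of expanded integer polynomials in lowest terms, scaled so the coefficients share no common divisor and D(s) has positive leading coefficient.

Step 1 - combine B1, B2, B3 in parallel gives (9 - 21*s)/(12*s^2 - 11*s + 2)
Step 2 - collapse the loop ((B1+B2+B3) forward, B4 return) - this is the overall T(s), already in the required normalized form

Hence the answer: (-21*s^2 - 12*s + 9)/(12*s^3 + s^2 - 2*s - 1)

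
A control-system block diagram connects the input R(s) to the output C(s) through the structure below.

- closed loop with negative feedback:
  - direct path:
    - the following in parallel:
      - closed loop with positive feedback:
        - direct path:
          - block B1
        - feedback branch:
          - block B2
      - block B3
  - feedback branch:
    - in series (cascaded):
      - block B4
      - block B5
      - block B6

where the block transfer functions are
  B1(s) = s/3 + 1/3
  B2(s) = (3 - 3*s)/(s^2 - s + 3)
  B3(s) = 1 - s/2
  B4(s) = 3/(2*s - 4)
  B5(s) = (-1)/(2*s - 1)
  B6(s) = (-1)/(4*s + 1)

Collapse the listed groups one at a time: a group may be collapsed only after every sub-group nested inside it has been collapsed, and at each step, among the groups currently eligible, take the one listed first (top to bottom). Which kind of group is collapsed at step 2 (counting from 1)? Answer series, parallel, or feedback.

Step 1: reduce the feedback loop with forward B1 and return B2
Step 2: combine [B1/(1-B1*B2)], B3 in parallel
Step 3: multiply B4, B5, B6 (series)
Step 4: feedback reduction of ([B1/(1-B1*B2)]+B3), (B4*B5*B6)
Step 2: parallel.

Final answer: parallel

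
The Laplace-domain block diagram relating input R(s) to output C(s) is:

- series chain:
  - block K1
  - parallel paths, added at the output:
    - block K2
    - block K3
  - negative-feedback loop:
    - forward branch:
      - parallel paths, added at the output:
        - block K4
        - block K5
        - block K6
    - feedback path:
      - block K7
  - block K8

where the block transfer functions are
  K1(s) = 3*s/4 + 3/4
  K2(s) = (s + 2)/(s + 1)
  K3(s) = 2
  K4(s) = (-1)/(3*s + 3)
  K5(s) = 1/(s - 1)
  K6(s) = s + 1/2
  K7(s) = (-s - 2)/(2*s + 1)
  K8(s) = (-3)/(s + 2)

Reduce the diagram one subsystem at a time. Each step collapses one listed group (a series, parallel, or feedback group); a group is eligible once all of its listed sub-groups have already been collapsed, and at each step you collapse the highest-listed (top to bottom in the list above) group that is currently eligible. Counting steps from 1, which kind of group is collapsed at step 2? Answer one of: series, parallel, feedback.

1. parallel reduction of K2, K3
2. add K4, K5, K6 (parallel)
3. apply the feedback formula to (K4+K5+K6), K7
4. cascade K1, (K2+K3), [(K4+K5+K6)/(1+(K4+K5+K6)*K7)], K8
The group at step 2 is a parallel group.

Answer: parallel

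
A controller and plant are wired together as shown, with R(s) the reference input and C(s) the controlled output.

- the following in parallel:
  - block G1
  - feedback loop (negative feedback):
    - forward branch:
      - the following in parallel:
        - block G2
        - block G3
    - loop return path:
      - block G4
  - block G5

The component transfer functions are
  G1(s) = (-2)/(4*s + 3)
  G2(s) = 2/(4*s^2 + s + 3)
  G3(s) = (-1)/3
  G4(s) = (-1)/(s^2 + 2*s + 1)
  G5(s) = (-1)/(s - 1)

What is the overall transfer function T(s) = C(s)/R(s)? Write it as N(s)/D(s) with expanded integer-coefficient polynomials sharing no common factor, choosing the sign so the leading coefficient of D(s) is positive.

Step 1: parallel reduction of G2, G3 -> (-4*s^2 - s + 3)/(12*s^2 + 3*s + 9)
Step 2: apply the feedback formula to (G2+G3), G4 -> (-4*s^3 - 5*s^2 + 2*s + 3)/(12*s^3 + 15*s^2 + 16*s + 6)
Step 3: parallel reduction of G1, [(G2+G3)/(1+(G2+G3)*G4)], G5: this yields T(s), and no further normalization is needed

Hence the answer: (-16*s^5 - 88*s^4 - 77*s^3 - 86*s^2 - 61*s - 15)/(48*s^5 + 48*s^4 + 13*s^3 - 37*s^2 - 54*s - 18)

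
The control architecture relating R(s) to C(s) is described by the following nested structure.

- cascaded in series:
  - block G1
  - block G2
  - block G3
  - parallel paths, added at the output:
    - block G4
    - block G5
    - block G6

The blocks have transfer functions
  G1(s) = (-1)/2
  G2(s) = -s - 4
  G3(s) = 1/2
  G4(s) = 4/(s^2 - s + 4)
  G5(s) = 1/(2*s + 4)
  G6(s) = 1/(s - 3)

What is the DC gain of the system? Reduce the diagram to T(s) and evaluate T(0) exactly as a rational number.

Reducing step by step:

[1] reduce the parallel group G4, G5, G6: (3*s^3 + 6*s^2 + 3*s - 44)/(2*s^4 - 4*s^3 - 2*s^2 + 4*s - 48)
[2] cascade G1, G2, G3, (G4+G5+G6): (3*s^4 + 18*s^3 + 27*s^2 - 32*s - 176)/(8*s^4 - 16*s^3 - 8*s^2 + 16*s - 192)
The step-2 result is T(s). Setting s = 0: T(0) = -176/(-192) = 11/12.

Answer: 11/12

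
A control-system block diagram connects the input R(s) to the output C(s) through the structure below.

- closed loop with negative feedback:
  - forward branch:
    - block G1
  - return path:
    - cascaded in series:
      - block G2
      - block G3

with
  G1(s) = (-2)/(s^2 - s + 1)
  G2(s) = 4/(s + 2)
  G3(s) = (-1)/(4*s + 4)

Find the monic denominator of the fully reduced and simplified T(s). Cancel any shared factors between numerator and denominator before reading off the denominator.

Answer: s^4 + 2*s^3 + s + 4

Working:
Step 1. combine G2, G3 in series: (-1)/(s^2 + 3*s + 2)
Step 2. collapse the loop (G1 forward, (G2*G3) return): (-2*s^2 - 6*s - 4)/(s^4 + 2*s^3 + s + 4)
Step 2 gives the fully reduced T(s), with no common factor left to cancel. The denominator is already monic (leading coefficient 1).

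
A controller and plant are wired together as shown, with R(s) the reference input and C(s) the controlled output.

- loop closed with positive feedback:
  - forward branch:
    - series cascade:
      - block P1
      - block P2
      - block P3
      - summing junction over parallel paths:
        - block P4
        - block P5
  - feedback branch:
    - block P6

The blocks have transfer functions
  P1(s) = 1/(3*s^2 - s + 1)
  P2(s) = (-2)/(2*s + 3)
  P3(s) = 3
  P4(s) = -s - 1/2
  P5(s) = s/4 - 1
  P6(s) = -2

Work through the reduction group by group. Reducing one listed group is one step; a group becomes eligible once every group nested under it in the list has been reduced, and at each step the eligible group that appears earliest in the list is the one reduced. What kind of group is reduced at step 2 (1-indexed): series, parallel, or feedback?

[1] add P4, P5 (parallel)
[2] combine P1, P2, P3, (P4+P5) in series
[3] apply the feedback formula to (P1*P2*P3*(P4+P5)), P6
At step 2 the group reduced is series.

Hence the answer: series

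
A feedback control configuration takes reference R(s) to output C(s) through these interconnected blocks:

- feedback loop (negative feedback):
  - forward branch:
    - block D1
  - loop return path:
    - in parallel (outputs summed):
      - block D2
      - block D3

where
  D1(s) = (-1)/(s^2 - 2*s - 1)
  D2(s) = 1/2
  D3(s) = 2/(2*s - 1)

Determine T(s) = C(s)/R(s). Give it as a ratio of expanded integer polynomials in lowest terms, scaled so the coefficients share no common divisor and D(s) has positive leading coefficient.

First reduce the diagram to T(s).

Step 1: combine D2, D3 in parallel; result (2*s + 3)/(4*s - 2)
Step 2: collapse the loop (D1 forward, (D2+D3) return); the result is T(s) itself (integer coefficients, no common factor, positive leading denominator coefficient)

Answer: (2 - 4*s)/(4*s^3 - 10*s^2 - 2*s - 1)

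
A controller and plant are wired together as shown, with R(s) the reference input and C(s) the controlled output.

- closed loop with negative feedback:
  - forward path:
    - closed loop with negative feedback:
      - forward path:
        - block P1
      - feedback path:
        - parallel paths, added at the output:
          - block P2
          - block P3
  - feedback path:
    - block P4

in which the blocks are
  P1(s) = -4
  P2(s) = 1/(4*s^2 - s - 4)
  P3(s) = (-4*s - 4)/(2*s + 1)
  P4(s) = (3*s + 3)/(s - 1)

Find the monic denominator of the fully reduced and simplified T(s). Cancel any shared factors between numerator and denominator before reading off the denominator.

The answer is s^4 + 71*s^3/12 + 21*s^2/8 - 181*s/24 - 5.

Reasoning:
Step 1. sum the parallel branches P2, P3 gives (-16*s^3 - 12*s^2 + 22*s + 17)/(8*s^3 + 2*s^2 - 9*s - 4)
Step 2. collapse the loop (P1 forward, (P2+P3) return) gives (-32*s^3 - 8*s^2 + 36*s + 16)/(72*s^3 + 50*s^2 - 97*s - 72)
Step 3. feedback reduction of [P1/(1+P1*(P2+P3))], P4 gives (32*s^4 - 24*s^3 - 44*s^2 + 20*s + 16)/(24*s^4 + 142*s^3 + 63*s^2 - 181*s - 120)
Step 3 gives the fully reduced T(s), with no common factor left to cancel. The denominator's leading coefficient is 24, so divide each of its coefficients by 24 to get the monic form.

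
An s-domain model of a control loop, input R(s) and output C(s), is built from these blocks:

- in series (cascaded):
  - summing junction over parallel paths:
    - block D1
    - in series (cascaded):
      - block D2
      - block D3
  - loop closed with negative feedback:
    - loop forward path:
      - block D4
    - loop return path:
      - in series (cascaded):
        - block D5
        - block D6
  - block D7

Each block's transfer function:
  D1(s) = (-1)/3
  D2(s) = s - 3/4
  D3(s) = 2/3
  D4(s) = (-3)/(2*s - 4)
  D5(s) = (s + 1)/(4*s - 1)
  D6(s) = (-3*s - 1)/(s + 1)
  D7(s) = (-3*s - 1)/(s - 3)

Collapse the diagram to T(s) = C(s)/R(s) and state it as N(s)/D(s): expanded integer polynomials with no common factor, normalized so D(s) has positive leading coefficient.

The answer is (48*s^3 - 56*s^2 - 9*s + 5)/(16*s^3 - 66*s^2 + 68*s - 42).

Reasoning:
Step 1. series reduction of D2, D3: 2*s/3 - 1/2
Step 2. sum the parallel branches D1, (D2*D3): 2*s/3 - 5/6
Step 3. series reduction of D5, D6: (-3*s - 1)/(4*s - 1)
Step 4. close the feedback loop around D4, (D5*D6): (3 - 12*s)/(8*s^2 - 9*s + 7)
Step 5. reduce the series chain (D1+(D2*D3)), [D4/(1+D4*(D5*D6))], D7; the result is T(s) itself (integer coefficients, no common factor, positive leading denominator coefficient)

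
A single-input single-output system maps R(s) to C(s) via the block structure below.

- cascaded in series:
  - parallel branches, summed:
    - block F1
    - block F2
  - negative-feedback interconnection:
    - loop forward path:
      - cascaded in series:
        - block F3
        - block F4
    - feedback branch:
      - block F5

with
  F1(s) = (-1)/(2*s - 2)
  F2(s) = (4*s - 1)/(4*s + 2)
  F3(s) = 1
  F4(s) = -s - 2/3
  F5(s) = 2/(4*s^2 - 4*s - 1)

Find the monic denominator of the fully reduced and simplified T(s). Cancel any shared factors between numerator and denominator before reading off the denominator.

Step 1: reduce the parallel group F1, F2; result (4*s^2 - 7*s)/(4*s^2 - 2*s - 2)
Step 2: combine F3, F4 in series; result -s - 2/3
Step 3: collapse the loop ((F3*F4) forward, F5 return); result (-12*s^3 + 4*s^2 + 11*s + 2)/(12*s^2 - 18*s - 7)
Step 4: reduce the series chain (F1+F2), [(F3*F4)/(1+(F3*F4)*F5)]; result (-48*s^5 + 100*s^4 + 16*s^3 - 69*s^2 - 14*s)/(48*s^4 - 96*s^3 - 16*s^2 + 50*s + 14)
That last expression is T(s), already simplified. Scaling its denominator by 1/48 (the reciprocal of the leading coefficient) yields the monic denominator.

Therefore the answer is s^4 - 2*s^3 - s^2/3 + 25*s/24 + 7/24.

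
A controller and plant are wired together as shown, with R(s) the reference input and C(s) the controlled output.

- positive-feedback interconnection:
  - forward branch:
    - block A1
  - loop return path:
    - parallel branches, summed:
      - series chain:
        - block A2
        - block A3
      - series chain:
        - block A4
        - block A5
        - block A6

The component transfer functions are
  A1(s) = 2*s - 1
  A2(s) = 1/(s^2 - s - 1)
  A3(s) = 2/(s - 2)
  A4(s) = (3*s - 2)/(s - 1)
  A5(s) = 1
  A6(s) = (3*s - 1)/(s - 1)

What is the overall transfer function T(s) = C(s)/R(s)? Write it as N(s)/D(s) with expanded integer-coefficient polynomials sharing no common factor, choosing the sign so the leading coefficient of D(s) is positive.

Answer: (-2*s^6 + 11*s^5 - 21*s^4 + 14*s^3 + 3*s^2 - 7*s + 2)/(18*s^6 - 82*s^5 + 117*s^4 - 36*s^3 - 42*s^2 + 35*s - 8)

Working:
Step 1 - cascade A2, A3 -> 2/(s^3 - 3*s^2 + s + 2)
Step 2 - combine A4, A5, A6 in series -> (9*s^2 - 9*s + 2)/(s^2 - 2*s + 1)
Step 3 - reduce the parallel group (A2*A3), (A4*A5*A6) -> (9*s^5 - 36*s^4 + 38*s^3 + 5*s^2 - 20*s + 6)/(s^5 - 5*s^4 + 8*s^3 - 3*s^2 - 3*s + 2)
Step 4 - collapse the loop (A1 forward, ((A2*A3)+(A4*A5*A6)) return), giving the overall T(s)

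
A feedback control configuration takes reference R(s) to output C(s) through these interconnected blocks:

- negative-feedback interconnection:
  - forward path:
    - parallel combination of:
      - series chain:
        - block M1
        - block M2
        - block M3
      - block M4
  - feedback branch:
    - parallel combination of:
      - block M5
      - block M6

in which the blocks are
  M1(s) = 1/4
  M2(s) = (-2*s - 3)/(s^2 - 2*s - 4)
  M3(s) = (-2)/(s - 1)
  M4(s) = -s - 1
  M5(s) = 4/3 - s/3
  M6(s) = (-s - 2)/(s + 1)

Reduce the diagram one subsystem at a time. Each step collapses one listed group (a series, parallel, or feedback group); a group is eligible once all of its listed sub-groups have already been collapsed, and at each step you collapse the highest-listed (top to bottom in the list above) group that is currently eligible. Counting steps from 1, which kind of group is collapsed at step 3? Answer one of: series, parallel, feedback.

The answer is parallel.

Reasoning:
Step 1. series reduction of M1, M2, M3
Step 2. add (M1*M2*M3), M4 (parallel)
Step 3. reduce the parallel group M5, M6
Step 4. apply the feedback formula to ((M1*M2*M3)+M4), (M5+M6)
At step 3 the group reduced is parallel.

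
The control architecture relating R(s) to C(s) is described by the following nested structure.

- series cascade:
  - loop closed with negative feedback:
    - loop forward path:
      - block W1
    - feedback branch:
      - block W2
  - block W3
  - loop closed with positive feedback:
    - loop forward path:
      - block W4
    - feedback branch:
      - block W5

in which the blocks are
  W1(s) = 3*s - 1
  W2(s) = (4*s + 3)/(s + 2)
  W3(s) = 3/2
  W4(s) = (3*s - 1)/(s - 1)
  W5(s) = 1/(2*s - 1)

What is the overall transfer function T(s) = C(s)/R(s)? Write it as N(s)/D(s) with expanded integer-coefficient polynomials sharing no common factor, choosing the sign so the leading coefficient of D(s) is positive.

Reducing step by step:

Step 1. feedback reduction of W1, W2 -> (3*s^2 + 5*s - 2)/(12*s^2 + 6*s - 1)
Step 2. collapse the loop (W4 forward, W5 return) -> (6*s^2 - 5*s + 1)/(2*s^2 - 6*s + 2)
Step 3. series reduction of [W1/(1+W1*W2)], W3, [W4/(1-W4*W5)] - this is the overall T(s), already in the required normalized form

Answer: (54*s^4 + 45*s^3 - 102*s^2 + 45*s - 6)/(48*s^4 - 120*s^3 - 28*s^2 + 36*s - 4)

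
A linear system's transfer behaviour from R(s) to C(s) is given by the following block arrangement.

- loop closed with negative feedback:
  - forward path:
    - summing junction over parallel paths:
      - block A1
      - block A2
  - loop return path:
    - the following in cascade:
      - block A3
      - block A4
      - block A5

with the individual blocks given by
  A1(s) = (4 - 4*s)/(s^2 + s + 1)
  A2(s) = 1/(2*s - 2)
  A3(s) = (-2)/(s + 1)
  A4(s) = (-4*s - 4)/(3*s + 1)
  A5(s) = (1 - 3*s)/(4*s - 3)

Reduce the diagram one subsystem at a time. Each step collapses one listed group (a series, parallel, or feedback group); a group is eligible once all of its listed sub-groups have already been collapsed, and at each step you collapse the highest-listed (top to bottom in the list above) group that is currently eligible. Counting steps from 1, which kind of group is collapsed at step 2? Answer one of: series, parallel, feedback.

The answer is series.

Reasoning:
1. sum the parallel branches A1, A2
2. reduce the series chain A3, A4, A5
3. close the feedback loop around (A1+A2), (A3*A4*A5)
Step 2: series.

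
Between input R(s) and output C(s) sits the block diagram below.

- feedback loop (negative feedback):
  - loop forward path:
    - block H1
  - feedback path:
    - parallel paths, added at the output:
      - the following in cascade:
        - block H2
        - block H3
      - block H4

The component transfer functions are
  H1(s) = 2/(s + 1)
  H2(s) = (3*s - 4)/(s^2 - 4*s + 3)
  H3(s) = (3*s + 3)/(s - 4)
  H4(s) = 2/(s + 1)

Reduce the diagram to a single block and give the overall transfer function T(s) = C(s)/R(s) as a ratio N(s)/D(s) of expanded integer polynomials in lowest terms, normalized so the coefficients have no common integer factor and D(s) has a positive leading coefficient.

(1) series reduction of H2, H3 -> (9*s^2 - 3*s - 12)/(s^3 - 8*s^2 + 19*s - 12)
(2) add (H2*H3), H4 (parallel) -> (11*s^3 - 10*s^2 + 23*s - 36)/(s^4 - 7*s^3 + 11*s^2 + 7*s - 12)
(3) close the feedback loop around H1, ((H2*H3)+H4), giving the overall T(s)

Final answer: (2*s^4 - 14*s^3 + 22*s^2 + 14*s - 24)/(s^5 - 6*s^4 + 26*s^3 - 2*s^2 + 41*s - 84)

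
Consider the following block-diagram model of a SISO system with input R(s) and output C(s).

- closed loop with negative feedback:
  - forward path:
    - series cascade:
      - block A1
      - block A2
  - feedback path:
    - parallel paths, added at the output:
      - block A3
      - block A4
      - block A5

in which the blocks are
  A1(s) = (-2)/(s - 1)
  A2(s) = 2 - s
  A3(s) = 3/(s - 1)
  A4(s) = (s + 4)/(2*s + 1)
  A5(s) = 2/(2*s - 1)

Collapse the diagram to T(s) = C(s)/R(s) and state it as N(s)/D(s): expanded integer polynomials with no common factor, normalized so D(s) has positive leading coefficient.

The answer is (8*s^4 - 24*s^3 + 14*s^2 + 6*s - 4)/(8*s^4 + 26*s^3 - 107*s^2 + 52*s + 3).

Reasoning:
Step 1. multiply A1, A2 (series), giving (2*s - 4)/(s - 1)
Step 2. combine A3, A4, A5 in parallel, giving (2*s^3 + 21*s^2 - 13*s - 1)/(4*s^3 - 4*s^2 - s + 1)
Step 3. apply the feedback formula to (A1*A2), (A3+A4+A5), which is the overall transfer function T(s) = C(s)/R(s) in lowest terms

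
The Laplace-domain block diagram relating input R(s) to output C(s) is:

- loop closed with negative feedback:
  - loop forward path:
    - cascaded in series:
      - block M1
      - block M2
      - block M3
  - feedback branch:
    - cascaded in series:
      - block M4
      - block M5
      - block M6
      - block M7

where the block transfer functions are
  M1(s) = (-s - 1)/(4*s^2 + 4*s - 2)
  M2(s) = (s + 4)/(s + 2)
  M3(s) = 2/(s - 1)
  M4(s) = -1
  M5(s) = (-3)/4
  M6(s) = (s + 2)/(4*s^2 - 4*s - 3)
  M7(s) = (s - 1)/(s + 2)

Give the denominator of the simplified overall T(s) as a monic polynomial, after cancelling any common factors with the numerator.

The answer is s^6 + s^5 - 17*s^4/4 - 83*s^3/32 + 17*s^2/4 + 31*s/32 - 3/8.

Reasoning:
[1] combine M1, M2, M3 in series gives (-s^2 - 5*s - 4)/(2*s^4 + 4*s^3 - 3*s^2 - 5*s + 2)
[2] cascade M4, M5, M6, M7 gives (3*s - 3)/(16*s^2 - 16*s - 12)
[3] collapse the loop ((M1*M2*M3) forward, (M4*M5*M6*M7) return) gives (-16*s^4 - 64*s^3 + 28*s^2 + 124*s + 48)/(32*s^6 + 32*s^5 - 136*s^4 - 83*s^3 + 136*s^2 + 31*s - 12)
The result of step 3 is T(s) in lowest terms. Its denominator has leading coefficient 32; dividing the denominator through by 32 makes it monic.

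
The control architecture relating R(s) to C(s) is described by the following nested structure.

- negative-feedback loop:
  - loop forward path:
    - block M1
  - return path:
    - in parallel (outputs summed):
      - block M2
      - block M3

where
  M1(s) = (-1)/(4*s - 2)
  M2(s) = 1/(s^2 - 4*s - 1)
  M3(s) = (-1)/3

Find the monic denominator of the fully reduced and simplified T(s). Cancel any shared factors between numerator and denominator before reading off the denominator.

Reducing step by step:

Step 1: combine M2, M3 in parallel; result (-s^2 + 4*s + 4)/(3*s^2 - 12*s - 3)
Step 2: close the feedback loop around M1, (M2+M3); result (-3*s^2 + 12*s + 3)/(12*s^3 - 53*s^2 + 8*s + 2)
Step 2 gives the fully reduced T(s), with no common factor left to cancel. The denominator's leading coefficient is 12, so divide each of its coefficients by 12 to get the monic form.

Answer: s^3 - 53*s^2/12 + 2*s/3 + 1/6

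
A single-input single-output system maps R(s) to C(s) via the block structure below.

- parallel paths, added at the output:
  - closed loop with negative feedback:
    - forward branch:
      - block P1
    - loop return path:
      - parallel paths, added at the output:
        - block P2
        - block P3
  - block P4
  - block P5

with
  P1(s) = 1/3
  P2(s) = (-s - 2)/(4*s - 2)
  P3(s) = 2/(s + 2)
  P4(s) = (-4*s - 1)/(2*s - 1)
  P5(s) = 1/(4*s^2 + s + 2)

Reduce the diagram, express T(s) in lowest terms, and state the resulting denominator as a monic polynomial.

First reduce the diagram to T(s).

[1] sum the parallel branches P2, P3: (-s^2 + 4*s - 8)/(4*s^2 + 6*s - 4)
[2] close the feedback loop around P1, (P2+P3): (4*s^2 + 6*s - 4)/(11*s^2 + 22*s - 20)
[3] combine [P1/(1+P1*(P2+P3))], P4, P5 in parallel: (-144*s^5 - 400*s^4 + 35*s^3 - 9*s^2 + 50*s + 68)/(88*s^5 + 154*s^4 - 171*s^3 + 84*s^2 - 104*s + 40)
Step 3 gives the fully reduced T(s), with no common factor left to cancel. The denominator's leading coefficient is 88, so divide each of its coefficients by 88 to get the monic form.

Answer: s^5 + 7*s^4/4 - 171*s^3/88 + 21*s^2/22 - 13*s/11 + 5/11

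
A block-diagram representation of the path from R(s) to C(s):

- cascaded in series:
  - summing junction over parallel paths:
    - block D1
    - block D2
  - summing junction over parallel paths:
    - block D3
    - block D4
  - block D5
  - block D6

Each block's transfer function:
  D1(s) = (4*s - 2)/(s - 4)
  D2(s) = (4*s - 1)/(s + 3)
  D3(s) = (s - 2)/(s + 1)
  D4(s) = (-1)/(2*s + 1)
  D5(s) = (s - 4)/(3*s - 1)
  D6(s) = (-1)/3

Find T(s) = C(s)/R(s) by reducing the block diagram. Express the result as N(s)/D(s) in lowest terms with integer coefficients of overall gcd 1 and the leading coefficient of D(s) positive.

Reducing step by step:

[1] add D1, D2 (parallel), giving (8*s^2 - 7*s - 2)/(s^2 - s - 12)
[2] sum the parallel branches D3, D4, giving (2*s^2 - 4*s - 3)/(2*s^2 + 3*s + 1)
[3] cascade (D1+D2), (D3+D4), D5, D6; the result is T(s) itself (integer coefficients, no common factor, positive leading denominator coefficient)

Answer: (-16*s^4 + 46*s^3 - 29*s - 6)/(18*s^4 + 75*s^3 + 63*s^2 - 3*s - 9)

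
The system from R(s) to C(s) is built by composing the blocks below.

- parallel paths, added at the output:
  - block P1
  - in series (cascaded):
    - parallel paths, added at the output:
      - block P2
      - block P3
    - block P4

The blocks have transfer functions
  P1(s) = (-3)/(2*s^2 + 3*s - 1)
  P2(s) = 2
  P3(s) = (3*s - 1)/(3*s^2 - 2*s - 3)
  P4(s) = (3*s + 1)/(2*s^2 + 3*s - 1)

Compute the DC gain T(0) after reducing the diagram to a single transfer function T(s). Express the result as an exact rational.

The answer is 2/3.

Reasoning:
Step 1. parallel reduction of P2, P3; result (6*s^2 - s - 7)/(3*s^2 - 2*s - 3)
Step 2. reduce the series chain (P2+P3), P4; result (18*s^3 + 3*s^2 - 22*s - 7)/(6*s^4 + 5*s^3 - 15*s^2 - 7*s + 3)
Step 3. add P1, ((P2+P3)*P4) (parallel); result (18*s^3 - 6*s^2 - 16*s + 2)/(6*s^4 + 5*s^3 - 15*s^2 - 7*s + 3)
That last expression is T(s); at s = 0 only the constant terms survive, so T(0) = 2/3.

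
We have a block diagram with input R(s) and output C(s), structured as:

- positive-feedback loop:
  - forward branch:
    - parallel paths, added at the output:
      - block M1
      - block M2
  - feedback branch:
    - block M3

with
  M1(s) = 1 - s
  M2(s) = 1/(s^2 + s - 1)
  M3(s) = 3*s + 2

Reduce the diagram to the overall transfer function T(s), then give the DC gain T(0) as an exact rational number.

Answer: 0

Working:
1. sum the parallel branches M1, M2; result (-s^3 + 2*s)/(s^2 + s - 1)
2. collapse the loop ((M1+M2) forward, M3 return); result (-s^3 + 2*s)/(3*s^4 + 2*s^3 - 5*s^2 - 3*s - 1)
DC gain: substitute s = 0 into T(s) from step 2: T(0) = 0/(-1) = 0.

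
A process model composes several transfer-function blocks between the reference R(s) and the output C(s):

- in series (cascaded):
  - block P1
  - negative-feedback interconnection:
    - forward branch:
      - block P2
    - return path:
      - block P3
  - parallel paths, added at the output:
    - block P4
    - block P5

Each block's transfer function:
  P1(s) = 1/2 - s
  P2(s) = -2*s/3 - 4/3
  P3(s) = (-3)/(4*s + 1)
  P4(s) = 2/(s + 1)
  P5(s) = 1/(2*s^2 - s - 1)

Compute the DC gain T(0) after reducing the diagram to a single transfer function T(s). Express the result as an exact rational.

The answer is -2/15.

Reasoning:
Step 1 - reduce the feedback loop with forward P2 and return P3; result (-8*s^2 - 18*s - 4)/(18*s + 15)
Step 2 - sum the parallel branches P4, P5; result (4*s^2 - s - 1)/(2*s^3 + s^2 - 2*s - 1)
Step 3 - multiply P1, [P2/(1+P2*P3)], (P4+P5) (series); result (32*s^5 + 48*s^4 - 42*s^3 - 17*s^2 + 7*s + 2)/(36*s^4 + 48*s^3 - 21*s^2 - 48*s - 15)
DC gain: substitute s = 0 into T(s) from step 3: T(0) = 2/(-15) = -2/15.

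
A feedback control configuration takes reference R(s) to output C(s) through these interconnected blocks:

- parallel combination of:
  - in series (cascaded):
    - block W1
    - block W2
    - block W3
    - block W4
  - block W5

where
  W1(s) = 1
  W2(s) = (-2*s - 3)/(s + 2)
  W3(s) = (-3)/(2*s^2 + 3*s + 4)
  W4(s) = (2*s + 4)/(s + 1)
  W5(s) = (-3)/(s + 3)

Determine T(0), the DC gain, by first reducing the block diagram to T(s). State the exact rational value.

Answer: 7/2

Working:
(1) cascade W1, W2, W3, W4, giving (12*s + 18)/(2*s^3 + 5*s^2 + 7*s + 4)
(2) combine (W1*W2*W3*W4), W5 in parallel, giving (-6*s^3 - 3*s^2 + 33*s + 42)/(2*s^4 + 11*s^3 + 22*s^2 + 25*s + 12)
DC gain: substitute s = 0 into T(s) from step 2: T(0) = 42/12 = 7/2.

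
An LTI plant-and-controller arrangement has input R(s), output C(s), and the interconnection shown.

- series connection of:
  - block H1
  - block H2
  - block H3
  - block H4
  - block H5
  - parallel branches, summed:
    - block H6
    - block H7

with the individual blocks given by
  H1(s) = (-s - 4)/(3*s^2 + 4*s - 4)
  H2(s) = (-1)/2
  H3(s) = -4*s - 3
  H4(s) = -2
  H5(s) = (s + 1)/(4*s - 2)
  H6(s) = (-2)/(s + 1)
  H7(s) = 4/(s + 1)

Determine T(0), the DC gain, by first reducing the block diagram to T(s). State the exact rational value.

Step 1 - combine H6, H7 in parallel, giving 2/(s + 1)
Step 2 - reduce the series chain H1, H2, H3, H4, H5, (H6+H7), giving (4*s^2 + 19*s + 12)/(6*s^3 + 5*s^2 - 12*s + 4)
That last expression is T(s); at s = 0 only the constant terms survive, so T(0) = 12/4 = 3.

Hence the answer: 3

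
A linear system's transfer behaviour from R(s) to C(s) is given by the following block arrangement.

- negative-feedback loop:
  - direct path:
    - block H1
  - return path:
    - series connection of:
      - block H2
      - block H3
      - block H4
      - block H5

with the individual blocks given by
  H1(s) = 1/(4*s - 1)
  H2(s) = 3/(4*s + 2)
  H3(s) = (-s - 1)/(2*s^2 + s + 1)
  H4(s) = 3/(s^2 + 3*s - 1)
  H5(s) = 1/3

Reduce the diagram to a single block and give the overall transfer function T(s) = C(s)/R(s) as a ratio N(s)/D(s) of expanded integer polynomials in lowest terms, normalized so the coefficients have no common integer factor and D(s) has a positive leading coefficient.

Step 1 - cascade H2, H3, H4, H5 gives (-3*s - 3)/(8*s^5 + 32*s^4 + 22*s^3 + 12*s^2 - 2)
Step 2 - close the feedback loop around H1, (H2*H3*H4*H5), giving the overall T(s)

Final answer: (8*s^5 + 32*s^4 + 22*s^3 + 12*s^2 - 2)/(32*s^6 + 120*s^5 + 56*s^4 + 26*s^3 - 12*s^2 - 11*s - 1)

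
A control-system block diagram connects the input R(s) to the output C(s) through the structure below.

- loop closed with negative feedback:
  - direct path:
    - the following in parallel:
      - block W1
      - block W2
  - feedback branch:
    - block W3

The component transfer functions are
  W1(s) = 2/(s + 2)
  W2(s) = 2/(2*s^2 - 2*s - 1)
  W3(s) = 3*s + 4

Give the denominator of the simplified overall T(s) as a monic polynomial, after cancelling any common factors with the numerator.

Answer: s^3 + 6*s^2/7 - s/2 + 3/7

Working:
Step 1. sum the parallel branches W1, W2: (4*s^2 - 2*s + 2)/(2*s^3 + 2*s^2 - 5*s - 2)
Step 2. close the feedback loop around (W1+W2), W3: (4*s^2 - 2*s + 2)/(14*s^3 + 12*s^2 - 7*s + 6)
T(s) is the step-2 result (common factors already cancelled). Leading coefficient of the denominator: 14. Divide through by 14 for the monic polynomial.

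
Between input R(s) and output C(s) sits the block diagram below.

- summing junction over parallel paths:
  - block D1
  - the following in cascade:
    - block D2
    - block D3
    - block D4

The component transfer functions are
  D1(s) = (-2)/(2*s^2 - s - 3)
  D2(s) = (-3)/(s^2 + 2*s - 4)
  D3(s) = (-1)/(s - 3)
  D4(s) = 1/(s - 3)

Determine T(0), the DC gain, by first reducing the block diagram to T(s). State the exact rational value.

Answer: 7/12

Working:
Step 1 - multiply D2, D3, D4 (series); result 3/(s^4 - 4*s^3 - 7*s^2 + 42*s - 36)
Step 2 - parallel reduction of D1, (D2*D3*D4); result (-2*s^4 + 8*s^3 + 20*s^2 - 87*s + 63)/(2*s^6 - 9*s^5 - 13*s^4 + 103*s^3 - 93*s^2 - 90*s + 108)
Evaluating the step-2 result (the overall T(s)) at s = 0 gives T(0) = 63/108 = 7/12.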